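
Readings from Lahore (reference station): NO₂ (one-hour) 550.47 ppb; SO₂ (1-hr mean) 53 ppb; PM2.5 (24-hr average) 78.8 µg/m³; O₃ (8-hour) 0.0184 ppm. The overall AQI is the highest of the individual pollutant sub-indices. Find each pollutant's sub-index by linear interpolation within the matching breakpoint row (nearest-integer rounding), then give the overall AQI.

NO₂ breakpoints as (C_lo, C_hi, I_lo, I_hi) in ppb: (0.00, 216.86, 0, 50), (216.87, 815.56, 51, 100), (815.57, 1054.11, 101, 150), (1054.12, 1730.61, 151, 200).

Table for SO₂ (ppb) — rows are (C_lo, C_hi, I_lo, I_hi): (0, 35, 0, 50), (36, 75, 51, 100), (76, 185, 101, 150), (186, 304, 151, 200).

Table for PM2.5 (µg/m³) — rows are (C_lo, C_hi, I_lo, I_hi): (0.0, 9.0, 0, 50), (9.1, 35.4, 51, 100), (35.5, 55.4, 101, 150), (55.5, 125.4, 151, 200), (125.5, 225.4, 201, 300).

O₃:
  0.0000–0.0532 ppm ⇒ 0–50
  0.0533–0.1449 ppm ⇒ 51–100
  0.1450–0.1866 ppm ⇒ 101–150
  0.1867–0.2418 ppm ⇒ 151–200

167

NO₂: 550.47 ∈ [216.87, 815.56] ↔ index [51, 100].
51 + (550.47−216.87)·(100−51)/(815.56−216.87) = 51 + 333.60·49/598.69 ≈ 78.30, so AQI = 78.
SO₂: 53 lies in 36–75, so I_lo=51, I_hi=100, C_lo=36, C_hi=75.
(100−51)/(75−36) × (53−36) + 51 = 49/39 × 17 + 51 ≈ 72.36 → 72.
PM2.5: 78.8 lies in 55.5–125.4, so I_lo=151, I_hi=200, C_lo=55.5, C_hi=125.4.
(200−151)/(125.4−55.5) × (78.8−55.5) + 151 = 49/69.9 × 23.3 + 151 ≈ 167.33 → 167.
O₃ 0.0184: bracket 0.0000–0.0532 → index 0–50; slope 50/0.0532, offset 0.0184.
AQI = 0 + 50/0.0532·0.0184 ≈ 17.29 ⇒ 17.
Sub-indices: NO₂→78, SO₂→72, PM2.5→167, O₃→17. Overall AQI = max = 167; dominant pollutant is PM2.5.
AQI 167: Unhealthy.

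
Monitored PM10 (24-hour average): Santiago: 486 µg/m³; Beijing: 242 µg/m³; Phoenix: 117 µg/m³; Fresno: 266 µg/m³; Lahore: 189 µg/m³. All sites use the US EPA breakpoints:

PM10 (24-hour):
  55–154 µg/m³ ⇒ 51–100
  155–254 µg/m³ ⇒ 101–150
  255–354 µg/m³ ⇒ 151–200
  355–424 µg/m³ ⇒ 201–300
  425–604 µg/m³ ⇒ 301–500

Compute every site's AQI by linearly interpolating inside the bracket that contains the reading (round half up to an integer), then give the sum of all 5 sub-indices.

Santiago: row 425–604 (AQI 301–500). (500−301)·(486−425)/(604−425) + 301 = 199·61/179 + 301 ≈ 368.82 → 369.
Beijing: 242 ∈ [155, 254] ↔ index [101, 150].
101 + (242−155)·(150−101)/(254−155) = 101 + 87·49/99 ≈ 144.06, so AQI = 144.
Phoenix 117: bracket 55–154 → index 51–100; slope 49/99, offset 62.
AQI = 51 + 49/99·62 ≈ 81.69 ⇒ 82.
Fresno: 266 ∈ [255, 354] ↔ index [151, 200].
151 + (266−255)·(200−151)/(354−255) = 151 + 11·49/99 ≈ 156.44, so AQI = 156.
Lahore: row 155–254 (AQI 101–150). (150−101)·(189−155)/(254−155) + 101 = 49·34/99 + 101 ≈ 117.83 → 118.
AQIs: Santiago=369, Beijing=144, Phoenix=82, Fresno=156, Lahore=118. Sum = 369 + 144 + 82 + 156 + 118 = 869.

869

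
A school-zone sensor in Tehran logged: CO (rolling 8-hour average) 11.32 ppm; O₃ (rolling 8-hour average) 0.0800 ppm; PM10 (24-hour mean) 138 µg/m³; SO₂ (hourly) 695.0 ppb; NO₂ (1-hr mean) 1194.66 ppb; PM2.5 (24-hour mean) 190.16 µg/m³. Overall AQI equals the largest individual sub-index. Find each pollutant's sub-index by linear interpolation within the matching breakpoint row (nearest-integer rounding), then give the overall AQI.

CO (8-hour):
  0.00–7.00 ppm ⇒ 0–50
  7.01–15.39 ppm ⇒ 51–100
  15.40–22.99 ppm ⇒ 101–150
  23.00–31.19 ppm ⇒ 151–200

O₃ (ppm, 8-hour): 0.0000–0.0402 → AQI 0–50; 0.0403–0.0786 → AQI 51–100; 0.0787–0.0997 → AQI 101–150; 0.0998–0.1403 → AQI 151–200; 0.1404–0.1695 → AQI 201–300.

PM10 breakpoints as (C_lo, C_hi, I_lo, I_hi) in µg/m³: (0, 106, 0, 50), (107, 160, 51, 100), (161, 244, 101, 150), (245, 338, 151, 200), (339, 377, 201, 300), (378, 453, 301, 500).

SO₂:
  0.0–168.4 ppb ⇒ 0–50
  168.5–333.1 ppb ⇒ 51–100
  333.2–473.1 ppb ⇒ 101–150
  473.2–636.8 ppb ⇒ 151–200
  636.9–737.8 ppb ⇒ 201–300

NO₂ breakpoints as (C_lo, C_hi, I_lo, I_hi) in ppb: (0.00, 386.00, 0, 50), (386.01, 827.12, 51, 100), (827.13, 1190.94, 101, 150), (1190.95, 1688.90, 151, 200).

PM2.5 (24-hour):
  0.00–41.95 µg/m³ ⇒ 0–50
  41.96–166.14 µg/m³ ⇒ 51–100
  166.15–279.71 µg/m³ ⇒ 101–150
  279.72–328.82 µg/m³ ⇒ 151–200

258

CO: row 7.01–15.39 (AQI 51–100). (100−51)·(11.32−7.01)/(15.39−7.01) + 51 = 49·4.31/8.38 + 51 ≈ 76.20 → 76.
O₃ 0.0800: bracket 0.0787–0.0997 → index 101–150; slope 49/0.0210, offset 0.0013.
AQI = 101 + 49/0.0210·0.0013 ≈ 104.03 ⇒ 104.
PM10: 138 ∈ [107, 160] ↔ index [51, 100].
51 + (138−107)·(100−51)/(160−107) = 51 + 31·49/53 ≈ 79.66, so AQI = 80.
SO₂: 695.0 lies in 636.9–737.8, so I_lo=201, I_hi=300, C_lo=636.9, C_hi=737.8.
(300−201)/(737.8−636.9) × (695.0−636.9) + 201 = 99/100.9 × 58.1 + 201 ≈ 258.01 → 258.
NO₂ 1194.66: bracket 1190.95–1688.90 → index 151–200; slope 49/497.95, offset 3.71.
AQI = 151 + 49/497.95·3.71 ≈ 151.37 ⇒ 151.
PM2.5 190.16: bracket 166.15–279.71 → index 101–150; slope 49/113.56, offset 24.01.
AQI = 101 + 49/113.56·24.01 ≈ 111.36 ⇒ 111.
Sub-indices: CO→76, O₃→104, PM10→80, SO₂→258, NO₂→151, PM2.5→111. Overall AQI = max = 258; dominant pollutant is SO₂.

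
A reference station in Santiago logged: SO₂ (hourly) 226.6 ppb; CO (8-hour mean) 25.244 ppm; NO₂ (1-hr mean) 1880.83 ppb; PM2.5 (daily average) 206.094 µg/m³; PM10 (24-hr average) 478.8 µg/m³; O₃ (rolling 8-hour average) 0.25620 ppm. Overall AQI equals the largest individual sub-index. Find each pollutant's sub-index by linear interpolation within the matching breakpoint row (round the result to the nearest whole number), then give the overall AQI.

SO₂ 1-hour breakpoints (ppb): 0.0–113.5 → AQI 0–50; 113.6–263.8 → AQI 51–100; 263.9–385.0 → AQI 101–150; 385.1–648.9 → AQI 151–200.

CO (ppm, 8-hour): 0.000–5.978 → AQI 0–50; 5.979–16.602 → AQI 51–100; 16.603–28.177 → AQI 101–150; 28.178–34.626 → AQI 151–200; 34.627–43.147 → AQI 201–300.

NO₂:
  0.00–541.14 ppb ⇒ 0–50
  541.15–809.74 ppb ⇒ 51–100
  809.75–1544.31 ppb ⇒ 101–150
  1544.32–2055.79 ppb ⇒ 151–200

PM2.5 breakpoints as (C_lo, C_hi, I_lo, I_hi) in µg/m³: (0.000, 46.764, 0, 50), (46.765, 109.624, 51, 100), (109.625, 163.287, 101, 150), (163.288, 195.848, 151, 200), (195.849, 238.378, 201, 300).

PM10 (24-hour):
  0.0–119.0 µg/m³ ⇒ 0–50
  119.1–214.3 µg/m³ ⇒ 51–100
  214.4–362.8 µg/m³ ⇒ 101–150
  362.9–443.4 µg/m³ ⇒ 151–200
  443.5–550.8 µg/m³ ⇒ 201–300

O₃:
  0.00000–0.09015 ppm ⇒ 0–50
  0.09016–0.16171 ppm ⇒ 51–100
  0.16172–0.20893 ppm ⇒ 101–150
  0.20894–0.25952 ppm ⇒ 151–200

SO₂: row 113.6–263.8 (AQI 51–100). (100−51)·(226.6−113.6)/(263.8−113.6) + 51 = 49·113.0/150.2 + 51 ≈ 87.86 → 88.
CO: row 16.603–28.177 (AQI 101–150). (150−101)·(25.244−16.603)/(28.177−16.603) + 101 = 49·8.641/11.574 + 101 ≈ 137.58 → 138.
NO₂: 1880.83 lies in 1544.32–2055.79, so I_lo=151, I_hi=200, C_lo=1544.32, C_hi=2055.79.
(200−151)/(2055.79−1544.32) × (1880.83−1544.32) + 151 = 49/511.47 × 336.51 + 151 ≈ 183.24 → 183.
PM2.5: row 195.849–238.378 (AQI 201–300). (300−201)·(206.094−195.849)/(238.378−195.849) + 201 = 99·10.245/42.529 + 201 ≈ 224.85 → 225.
PM10: row 443.5–550.8 (AQI 201–300). (300−201)·(478.8−443.5)/(550.8−443.5) + 201 = 99·35.3/107.3 + 201 ≈ 233.57 → 234.
O₃: 0.25620 lies in 0.20894–0.25952, so I_lo=151, I_hi=200, C_lo=0.20894, C_hi=0.25952.
(200−151)/(0.25952−0.20894) × (0.25620−0.20894) + 151 = 49/0.05058 × 0.04726 + 151 ≈ 196.78 → 197.
Sub-indices: SO₂→88, CO→138, NO₂→183, PM2.5→225, PM10→234, O₃→197. Overall AQI = max = 234; dominant pollutant is PM10.

234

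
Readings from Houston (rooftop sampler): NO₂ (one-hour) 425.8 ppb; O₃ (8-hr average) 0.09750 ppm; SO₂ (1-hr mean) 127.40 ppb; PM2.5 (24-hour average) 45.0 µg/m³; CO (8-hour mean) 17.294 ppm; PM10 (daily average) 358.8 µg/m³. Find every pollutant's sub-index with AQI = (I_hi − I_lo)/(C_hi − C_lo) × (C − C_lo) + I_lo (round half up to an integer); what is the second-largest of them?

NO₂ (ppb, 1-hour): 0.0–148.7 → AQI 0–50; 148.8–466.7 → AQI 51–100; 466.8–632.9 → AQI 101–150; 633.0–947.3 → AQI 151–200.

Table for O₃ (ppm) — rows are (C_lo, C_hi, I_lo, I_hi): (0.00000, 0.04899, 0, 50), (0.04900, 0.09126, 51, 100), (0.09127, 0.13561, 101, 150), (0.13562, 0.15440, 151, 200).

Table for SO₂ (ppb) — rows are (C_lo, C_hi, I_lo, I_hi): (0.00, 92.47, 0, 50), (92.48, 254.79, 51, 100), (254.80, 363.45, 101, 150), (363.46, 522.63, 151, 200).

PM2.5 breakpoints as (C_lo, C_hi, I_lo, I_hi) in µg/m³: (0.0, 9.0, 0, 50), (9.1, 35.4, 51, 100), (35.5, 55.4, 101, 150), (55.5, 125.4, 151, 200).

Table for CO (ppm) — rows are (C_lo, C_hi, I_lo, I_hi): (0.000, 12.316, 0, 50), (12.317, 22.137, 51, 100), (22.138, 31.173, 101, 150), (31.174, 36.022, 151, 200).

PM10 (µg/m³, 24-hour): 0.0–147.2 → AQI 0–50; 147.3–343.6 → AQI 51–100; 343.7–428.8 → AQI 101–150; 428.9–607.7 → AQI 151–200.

NO₂ 425.8: bracket 148.8–466.7 → index 51–100; slope 49/317.9, offset 277.0.
AQI = 51 + 49/317.9·277.0 ≈ 93.70 ⇒ 94.
O₃: 0.09750 ∈ [0.09127, 0.13561] ↔ index [101, 150].
101 + (0.09750−0.09127)·(150−101)/(0.13561−0.09127) = 101 + 0.00623·49/0.04434 ≈ 107.88, so AQI = 108.
SO₂: row 92.48–254.79 (AQI 51–100). (100−51)·(127.40−92.48)/(254.79−92.48) + 51 = 49·34.92/162.31 + 51 ≈ 61.54 → 62.
PM2.5: row 35.5–55.4 (AQI 101–150). (150−101)·(45.0−35.5)/(55.4−35.5) + 101 = 49·9.5/19.9 + 101 ≈ 124.39 → 124.
CO: 17.294 lies in 12.317–22.137, so I_lo=51, I_hi=100, C_lo=12.317, C_hi=22.137.
(100−51)/(22.137−12.317) × (17.294−12.317) + 51 = 49/9.820 × 4.977 + 51 ≈ 75.83 → 76.
PM10: 358.8 ∈ [343.7, 428.8] ↔ index [101, 150].
101 + (358.8−343.7)·(150−101)/(428.8−343.7) = 101 + 15.1·49/85.1 ≈ 109.69, so AQI = 110.
Sub-indices: NO₂→94, O₃→108, SO₂→62, PM2.5→124, CO→76, PM10→110. Ranked high→low: 124, 110, 108, 94, 76, 62. Second-highest sub-index = 110.

110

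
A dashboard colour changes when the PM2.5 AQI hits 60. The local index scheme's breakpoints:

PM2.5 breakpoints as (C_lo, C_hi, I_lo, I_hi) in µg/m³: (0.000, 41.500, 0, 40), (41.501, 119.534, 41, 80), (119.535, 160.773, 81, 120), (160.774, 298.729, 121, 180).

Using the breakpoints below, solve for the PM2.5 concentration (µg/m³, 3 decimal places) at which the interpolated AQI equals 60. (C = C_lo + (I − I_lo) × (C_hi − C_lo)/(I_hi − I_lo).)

AQI 60 lies in the 41–80 band, which corresponds to 41.501–119.534 µg/m³.
C = 41.501 + (60−41)×(119.534−41.501)/(80−41) = 41.501 + 19×78.033/39 ≈ 79.51708 µg/m³ → 79.517 µg/m³ to 3 dp.

79.517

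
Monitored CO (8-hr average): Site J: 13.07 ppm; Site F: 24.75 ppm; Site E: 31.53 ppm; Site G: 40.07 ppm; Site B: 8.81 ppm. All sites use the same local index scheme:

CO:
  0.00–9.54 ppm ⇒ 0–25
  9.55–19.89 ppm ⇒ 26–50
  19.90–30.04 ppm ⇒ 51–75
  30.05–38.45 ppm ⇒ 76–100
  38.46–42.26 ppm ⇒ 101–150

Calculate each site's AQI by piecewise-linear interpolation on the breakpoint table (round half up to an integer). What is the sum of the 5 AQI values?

321

Site J: 13.07 ∈ [9.55, 19.89] ↔ index [26, 50].
26 + (13.07−9.55)·(50−26)/(19.89−9.55) = 26 + 3.52·24/10.34 ≈ 34.17, so AQI = 34.
Site F: row 19.90–30.04 (AQI 51–75). (75−51)·(24.75−19.90)/(30.04−19.90) + 51 = 24·4.85/10.14 + 51 ≈ 62.48 → 62.
Site E 31.53: bracket 30.05–38.45 → index 76–100; slope 24/8.40, offset 1.48.
AQI = 76 + 24/8.40·1.48 ≈ 80.23 ⇒ 80.
Site G 40.07: bracket 38.46–42.26 → index 101–150; slope 49/3.80, offset 1.61.
AQI = 101 + 49/3.80·1.61 ≈ 121.76 ⇒ 122.
Site B: row 0.00–9.54 (AQI 0–25). (25−0)·(8.81−0.00)/(9.54−0.00) + 0 = 25·8.81/9.54 + 0 ≈ 23.09 → 23.
AQIs: Site J=34, Site F=62, Site E=80, Site G=122, Site B=23. Sum = 34 + 62 + 80 + 122 + 23 = 321.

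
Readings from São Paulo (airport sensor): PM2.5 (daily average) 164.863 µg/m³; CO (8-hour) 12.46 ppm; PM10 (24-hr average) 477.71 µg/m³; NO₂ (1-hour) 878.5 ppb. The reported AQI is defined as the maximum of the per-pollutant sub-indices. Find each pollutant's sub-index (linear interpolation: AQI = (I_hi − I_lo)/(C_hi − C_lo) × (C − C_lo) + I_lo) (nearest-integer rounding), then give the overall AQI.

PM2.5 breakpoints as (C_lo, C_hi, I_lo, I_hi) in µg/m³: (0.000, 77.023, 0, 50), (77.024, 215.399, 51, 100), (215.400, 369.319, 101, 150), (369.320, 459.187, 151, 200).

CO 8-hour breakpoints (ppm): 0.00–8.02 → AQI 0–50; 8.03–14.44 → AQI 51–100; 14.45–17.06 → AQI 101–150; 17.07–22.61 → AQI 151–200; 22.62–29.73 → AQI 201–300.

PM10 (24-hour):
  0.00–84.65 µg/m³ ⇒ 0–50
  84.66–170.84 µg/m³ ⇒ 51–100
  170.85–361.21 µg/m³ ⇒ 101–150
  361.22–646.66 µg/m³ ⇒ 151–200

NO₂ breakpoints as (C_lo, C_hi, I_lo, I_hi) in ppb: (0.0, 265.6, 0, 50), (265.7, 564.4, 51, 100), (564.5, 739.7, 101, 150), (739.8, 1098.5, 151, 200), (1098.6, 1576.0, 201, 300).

PM2.5: row 77.024–215.399 (AQI 51–100). (100−51)·(164.863−77.024)/(215.399−77.024) + 51 = 49·87.839/138.375 + 51 ≈ 82.10 → 82.
CO: 12.46 ∈ [8.03, 14.44] ↔ index [51, 100].
51 + (12.46−8.03)·(100−51)/(14.44−8.03) = 51 + 4.43·49/6.41 ≈ 84.86, so AQI = 85.
PM10: row 361.22–646.66 (AQI 151–200). (200−151)·(477.71−361.22)/(646.66−361.22) + 151 = 49·116.49/285.44 + 151 ≈ 171.00 → 171.
NO₂: 878.5 ∈ [739.8, 1098.5] ↔ index [151, 200].
151 + (878.5−739.8)·(200−151)/(1098.5−739.8) = 151 + 138.7·49/358.7 ≈ 169.95, so AQI = 170.
Sub-indices: PM2.5→82, CO→85, PM10→171, NO₂→170. Overall AQI = max = 171; dominant pollutant is PM10.
AQI 171: Unhealthy.

171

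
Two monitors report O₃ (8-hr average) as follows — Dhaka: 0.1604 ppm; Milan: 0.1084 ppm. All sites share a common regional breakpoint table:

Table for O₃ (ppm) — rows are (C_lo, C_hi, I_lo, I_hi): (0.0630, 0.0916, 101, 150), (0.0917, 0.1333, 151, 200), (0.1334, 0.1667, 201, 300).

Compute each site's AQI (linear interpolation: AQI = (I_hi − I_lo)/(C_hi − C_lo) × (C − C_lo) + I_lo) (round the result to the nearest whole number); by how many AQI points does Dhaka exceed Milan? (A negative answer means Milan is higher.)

110

Dhaka: row 0.1334–0.1667 (AQI 201–300). (300−201)·(0.1604−0.1334)/(0.1667−0.1334) + 201 = 99·0.0270/0.0333 + 201 ≈ 281.27 → 281.
Milan 0.1084: bracket 0.0917–0.1333 → index 151–200; slope 49/0.0416, offset 0.0167.
AQI = 151 + 49/0.0416·0.0167 ≈ 170.67 ⇒ 171.
AQIs: Dhaka=281, Milan=171. Dhaka (281) − Milan (171) = 110.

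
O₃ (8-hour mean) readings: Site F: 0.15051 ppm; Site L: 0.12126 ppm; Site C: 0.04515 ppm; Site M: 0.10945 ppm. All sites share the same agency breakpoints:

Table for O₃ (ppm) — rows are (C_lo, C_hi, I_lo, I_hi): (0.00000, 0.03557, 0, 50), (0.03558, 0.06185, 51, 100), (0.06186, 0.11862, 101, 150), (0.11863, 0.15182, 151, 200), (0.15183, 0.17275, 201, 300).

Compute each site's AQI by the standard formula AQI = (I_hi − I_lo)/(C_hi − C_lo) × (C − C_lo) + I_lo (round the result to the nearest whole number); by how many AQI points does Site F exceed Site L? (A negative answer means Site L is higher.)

Site F: 0.15051 lies in 0.11863–0.15182, so I_lo=151, I_hi=200, C_lo=0.11863, C_hi=0.15182.
(200−151)/(0.15182−0.11863) × (0.15051−0.11863) + 151 = 49/0.03319 × 0.03188 + 151 ≈ 198.07 → 198.
Site L: row 0.11863–0.15182 (AQI 151–200). (200−151)·(0.12126−0.11863)/(0.15182−0.11863) + 151 = 49·0.00263/0.03319 + 151 ≈ 154.88 → 155.
Site C: row 0.03558–0.06185 (AQI 51–100). (100−51)·(0.04515−0.03558)/(0.06185−0.03558) + 51 = 49·0.00957/0.02627 + 51 ≈ 68.85 → 69.
Site M: 0.10945 lies in 0.06186–0.11862, so I_lo=101, I_hi=150, C_lo=0.06186, C_hi=0.11862.
(150−101)/(0.11862−0.06186) × (0.10945−0.06186) + 101 = 49/0.05676 × 0.04759 + 101 ≈ 142.08 → 142.
AQIs: Site F=198, Site L=155, Site C=69, Site M=142. Site F (198) − Site L (155) = 43.

43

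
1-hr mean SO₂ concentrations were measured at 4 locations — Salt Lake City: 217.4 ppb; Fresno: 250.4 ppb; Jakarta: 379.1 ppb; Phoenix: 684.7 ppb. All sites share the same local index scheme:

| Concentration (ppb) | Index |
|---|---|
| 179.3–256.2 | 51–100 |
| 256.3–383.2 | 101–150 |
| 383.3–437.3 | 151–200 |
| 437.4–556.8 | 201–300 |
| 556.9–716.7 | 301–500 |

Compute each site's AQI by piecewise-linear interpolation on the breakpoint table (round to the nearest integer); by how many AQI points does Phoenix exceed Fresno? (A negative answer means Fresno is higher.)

Salt Lake City: 217.4 ∈ [179.3, 256.2] ↔ index [51, 100].
51 + (217.4−179.3)·(100−51)/(256.2−179.3) = 51 + 38.1·49/76.9 ≈ 75.28, so AQI = 75.
Fresno 250.4: bracket 179.3–256.2 → index 51–100; slope 49/76.9, offset 71.1.
AQI = 51 + 49/76.9·71.1 ≈ 96.30 ⇒ 96.
Jakarta 379.1: bracket 256.3–383.2 → index 101–150; slope 49/126.9, offset 122.8.
AQI = 101 + 49/126.9·122.8 ≈ 148.42 ⇒ 148.
Phoenix: 684.7 ∈ [556.9, 716.7] ↔ index [301, 500].
301 + (684.7−556.9)·(500−301)/(716.7−556.9) = 301 + 127.8·199/159.8 ≈ 460.15, so AQI = 460.
AQIs: Salt Lake City=75, Fresno=96, Jakarta=148, Phoenix=460. Phoenix (460) − Fresno (96) = 364.

364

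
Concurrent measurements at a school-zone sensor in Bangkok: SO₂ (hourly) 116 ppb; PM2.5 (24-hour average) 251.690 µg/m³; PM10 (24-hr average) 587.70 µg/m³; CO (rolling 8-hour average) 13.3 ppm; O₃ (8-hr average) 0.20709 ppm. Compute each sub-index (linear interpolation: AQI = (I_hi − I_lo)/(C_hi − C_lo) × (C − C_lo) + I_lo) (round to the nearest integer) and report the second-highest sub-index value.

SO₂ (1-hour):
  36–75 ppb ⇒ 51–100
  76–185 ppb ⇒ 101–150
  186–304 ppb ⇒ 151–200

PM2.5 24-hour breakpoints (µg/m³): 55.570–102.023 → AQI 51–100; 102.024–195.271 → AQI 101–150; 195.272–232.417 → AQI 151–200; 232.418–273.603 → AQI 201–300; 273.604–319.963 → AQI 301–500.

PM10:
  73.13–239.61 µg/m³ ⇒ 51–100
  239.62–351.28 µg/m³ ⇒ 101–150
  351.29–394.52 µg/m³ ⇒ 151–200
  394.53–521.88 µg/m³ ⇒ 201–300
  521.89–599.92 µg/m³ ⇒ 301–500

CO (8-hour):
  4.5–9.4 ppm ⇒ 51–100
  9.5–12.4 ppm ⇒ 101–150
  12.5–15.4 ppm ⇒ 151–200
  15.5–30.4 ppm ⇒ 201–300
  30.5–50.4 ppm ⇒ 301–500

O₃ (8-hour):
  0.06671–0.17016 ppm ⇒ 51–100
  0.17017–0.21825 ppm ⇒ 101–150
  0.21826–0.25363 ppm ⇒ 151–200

SO₂: row 76–185 (AQI 101–150). (150−101)·(116−76)/(185−76) + 101 = 49·40/109 + 101 ≈ 118.98 → 119.
PM2.5: row 232.418–273.603 (AQI 201–300). (300−201)·(251.690−232.418)/(273.603−232.418) + 201 = 99·19.272/41.185 + 201 ≈ 247.33 → 247.
PM10: row 521.89–599.92 (AQI 301–500). (500−301)·(587.70−521.89)/(599.92−521.89) + 301 = 199·65.81/78.03 + 301 ≈ 468.84 → 469.
CO: 13.3 lies in 12.5–15.4, so I_lo=151, I_hi=200, C_lo=12.5, C_hi=15.4.
(200−151)/(15.4−12.5) × (13.3−12.5) + 151 = 49/2.9 × 0.8 + 151 ≈ 164.52 → 165.
O₃: row 0.17017–0.21825 (AQI 101–150). (150−101)·(0.20709−0.17017)/(0.21825−0.17017) + 101 = 49·0.03692/0.04808 + 101 ≈ 138.63 → 139.
Sub-indices: SO₂→119, PM2.5→247, PM10→469, CO→165, O₃→139. Ranked high→low: 469, 247, 165, 139, 119. Second-highest sub-index = 247.

247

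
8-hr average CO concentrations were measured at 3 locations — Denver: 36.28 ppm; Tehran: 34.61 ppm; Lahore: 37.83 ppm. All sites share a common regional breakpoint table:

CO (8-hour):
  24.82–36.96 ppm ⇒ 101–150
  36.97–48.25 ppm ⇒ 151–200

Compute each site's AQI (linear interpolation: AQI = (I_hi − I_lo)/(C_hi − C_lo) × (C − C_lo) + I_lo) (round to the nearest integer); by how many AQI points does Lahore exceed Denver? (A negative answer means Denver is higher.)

8

Denver 36.28: bracket 24.82–36.96 → index 101–150; slope 49/12.14, offset 11.46.
AQI = 101 + 49/12.14·11.46 ≈ 147.26 ⇒ 147.
Tehran: row 24.82–36.96 (AQI 101–150). (150−101)·(34.61−24.82)/(36.96−24.82) + 101 = 49·9.79/12.14 + 101 ≈ 140.51 → 141.
Lahore 37.83: bracket 36.97–48.25 → index 151–200; slope 49/11.28, offset 0.86.
AQI = 151 + 49/11.28·0.86 ≈ 154.74 ⇒ 155.
AQIs: Denver=147, Tehran=141, Lahore=155. Lahore (155) − Denver (147) = 8.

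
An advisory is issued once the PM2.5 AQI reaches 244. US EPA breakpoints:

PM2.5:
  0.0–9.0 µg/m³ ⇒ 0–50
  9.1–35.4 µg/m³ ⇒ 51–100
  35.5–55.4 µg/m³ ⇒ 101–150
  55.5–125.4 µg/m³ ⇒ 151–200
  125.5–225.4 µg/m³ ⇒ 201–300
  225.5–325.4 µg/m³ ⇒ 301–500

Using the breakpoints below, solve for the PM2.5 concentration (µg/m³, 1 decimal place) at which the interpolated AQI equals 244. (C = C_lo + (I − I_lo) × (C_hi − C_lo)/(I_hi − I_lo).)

168.9

AQI 244 lies in the 201–300 band, which corresponds to 125.5–225.4 µg/m³.
C = 125.5 + (244−201)×(225.4−125.5)/(300−201) = 125.5 + 43×99.9/99 ≈ 168.891 µg/m³ → 168.9 µg/m³ to 1 dp.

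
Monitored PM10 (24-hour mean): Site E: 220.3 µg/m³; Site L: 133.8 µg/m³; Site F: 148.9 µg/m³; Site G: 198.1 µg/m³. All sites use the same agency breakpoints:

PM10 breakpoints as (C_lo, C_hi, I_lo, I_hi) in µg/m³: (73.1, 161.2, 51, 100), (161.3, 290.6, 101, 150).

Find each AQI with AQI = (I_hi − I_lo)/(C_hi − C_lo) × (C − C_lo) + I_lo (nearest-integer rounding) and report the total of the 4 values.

Site E: row 161.3–290.6 (AQI 101–150). (150−101)·(220.3−161.3)/(290.6−161.3) + 101 = 49·59.0/129.3 + 101 ≈ 123.36 → 123.
Site L: row 73.1–161.2 (AQI 51–100). (100−51)·(133.8−73.1)/(161.2−73.1) + 51 = 49·60.7/88.1 + 51 ≈ 84.76 → 85.
Site F: row 73.1–161.2 (AQI 51–100). (100−51)·(148.9−73.1)/(161.2−73.1) + 51 = 49·75.8/88.1 + 51 ≈ 93.16 → 93.
Site G: 198.1 ∈ [161.3, 290.6] ↔ index [101, 150].
101 + (198.1−161.3)·(150−101)/(290.6−161.3) = 101 + 36.8·49/129.3 ≈ 114.95, so AQI = 115.
AQIs: Site E=123, Site L=85, Site F=93, Site G=115. Sum = 123 + 85 + 93 + 115 = 416.

416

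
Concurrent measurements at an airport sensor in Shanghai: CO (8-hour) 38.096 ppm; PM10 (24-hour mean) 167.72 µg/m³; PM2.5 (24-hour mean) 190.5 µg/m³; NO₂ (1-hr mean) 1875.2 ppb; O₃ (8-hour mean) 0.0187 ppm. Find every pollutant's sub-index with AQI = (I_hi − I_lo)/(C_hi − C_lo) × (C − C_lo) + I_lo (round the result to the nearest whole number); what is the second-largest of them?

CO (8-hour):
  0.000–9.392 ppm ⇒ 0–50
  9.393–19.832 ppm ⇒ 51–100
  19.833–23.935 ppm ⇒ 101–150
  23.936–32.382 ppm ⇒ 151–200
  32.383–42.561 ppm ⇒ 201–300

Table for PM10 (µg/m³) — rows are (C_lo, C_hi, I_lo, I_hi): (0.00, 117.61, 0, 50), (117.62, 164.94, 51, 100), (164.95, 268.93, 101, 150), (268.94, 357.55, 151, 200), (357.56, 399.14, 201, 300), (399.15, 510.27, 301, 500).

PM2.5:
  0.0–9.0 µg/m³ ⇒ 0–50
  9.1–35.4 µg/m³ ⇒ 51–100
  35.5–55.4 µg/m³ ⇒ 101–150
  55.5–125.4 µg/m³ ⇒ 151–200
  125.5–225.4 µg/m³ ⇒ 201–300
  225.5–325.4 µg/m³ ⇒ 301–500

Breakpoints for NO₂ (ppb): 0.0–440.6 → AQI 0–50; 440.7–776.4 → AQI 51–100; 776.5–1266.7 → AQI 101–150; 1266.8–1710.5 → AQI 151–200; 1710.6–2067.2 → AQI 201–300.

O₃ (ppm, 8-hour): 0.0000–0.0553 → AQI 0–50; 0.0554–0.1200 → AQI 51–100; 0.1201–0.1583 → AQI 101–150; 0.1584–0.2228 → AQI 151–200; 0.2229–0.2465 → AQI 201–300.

257

CO: 38.096 ∈ [32.383, 42.561] ↔ index [201, 300].
201 + (38.096−32.383)·(300−201)/(42.561−32.383) = 201 + 5.713·99/10.178 ≈ 256.57, so AQI = 257.
PM10: 167.72 ∈ [164.95, 268.93] ↔ index [101, 150].
101 + (167.72−164.95)·(150−101)/(268.93−164.95) = 101 + 2.77·49/103.98 ≈ 102.31, so AQI = 102.
PM2.5: row 125.5–225.4 (AQI 201–300). (300−201)·(190.5−125.5)/(225.4−125.5) + 201 = 99·65.0/99.9 + 201 ≈ 265.41 → 265.
NO₂ 1875.2: bracket 1710.6–2067.2 → index 201–300; slope 99/356.6, offset 164.6.
AQI = 201 + 99/356.6·164.6 ≈ 246.70 ⇒ 247.
O₃: 0.0187 lies in 0.0000–0.0553, so I_lo=0, I_hi=50, C_lo=0.0000, C_hi=0.0553.
(50−0)/(0.0553−0.0000) × (0.0187−0.0000) + 0 = 50/0.0553 × 0.0187 + 0 ≈ 16.91 → 17.
Sub-indices: CO→257, PM10→102, PM2.5→265, NO₂→247, O₃→17. Ranked high→low: 265, 257, 247, 102, 17. Second-highest sub-index = 257.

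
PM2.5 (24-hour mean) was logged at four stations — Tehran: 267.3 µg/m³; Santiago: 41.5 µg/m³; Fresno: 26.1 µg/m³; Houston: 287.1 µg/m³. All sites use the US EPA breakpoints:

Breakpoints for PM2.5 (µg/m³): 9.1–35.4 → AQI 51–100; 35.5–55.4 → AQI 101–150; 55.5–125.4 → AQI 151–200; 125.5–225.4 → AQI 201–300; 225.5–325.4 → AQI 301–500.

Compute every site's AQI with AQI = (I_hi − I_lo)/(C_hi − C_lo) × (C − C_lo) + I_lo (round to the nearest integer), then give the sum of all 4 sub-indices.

1007

Tehran: 267.3 lies in 225.5–325.4, so I_lo=301, I_hi=500, C_lo=225.5, C_hi=325.4.
(500−301)/(325.4−225.5) × (267.3−225.5) + 301 = 199/99.9 × 41.8 + 301 ≈ 384.27 → 384.
Santiago: 41.5 ∈ [35.5, 55.4] ↔ index [101, 150].
101 + (41.5−35.5)·(150−101)/(55.4−35.5) = 101 + 6.0·49/19.9 ≈ 115.77, so AQI = 116.
Fresno: 26.1 lies in 9.1–35.4, so I_lo=51, I_hi=100, C_lo=9.1, C_hi=35.4.
(100−51)/(35.4−9.1) × (26.1−9.1) + 51 = 49/26.3 × 17.0 + 51 ≈ 82.67 → 83.
Houston: row 225.5–325.4 (AQI 301–500). (500−301)·(287.1−225.5)/(325.4−225.5) + 301 = 199·61.6/99.9 + 301 ≈ 423.71 → 424.
AQIs: Tehran=384, Santiago=116, Fresno=83, Houston=424. Sum = 384 + 116 + 83 + 424 = 1007.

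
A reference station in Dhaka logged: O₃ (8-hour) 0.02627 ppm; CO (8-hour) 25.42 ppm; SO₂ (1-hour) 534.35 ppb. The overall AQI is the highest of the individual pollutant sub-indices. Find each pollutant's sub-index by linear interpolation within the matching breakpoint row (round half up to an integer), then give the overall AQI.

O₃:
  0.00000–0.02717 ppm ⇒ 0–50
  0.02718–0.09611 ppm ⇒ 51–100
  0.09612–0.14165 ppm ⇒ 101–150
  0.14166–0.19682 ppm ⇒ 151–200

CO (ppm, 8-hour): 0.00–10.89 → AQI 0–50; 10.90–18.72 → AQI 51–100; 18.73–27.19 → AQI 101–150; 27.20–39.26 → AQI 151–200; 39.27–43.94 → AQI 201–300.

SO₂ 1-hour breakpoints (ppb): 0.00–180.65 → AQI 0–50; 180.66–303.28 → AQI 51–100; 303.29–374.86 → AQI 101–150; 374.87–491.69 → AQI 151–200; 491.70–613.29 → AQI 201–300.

236

O₃: row 0.00000–0.02717 (AQI 0–50). (50−0)·(0.02627−0.00000)/(0.02717−0.00000) + 0 = 50·0.02627/0.02717 + 0 ≈ 48.34 → 48.
CO: 25.42 ∈ [18.73, 27.19] ↔ index [101, 150].
101 + (25.42−18.73)·(150−101)/(27.19−18.73) = 101 + 6.69·49/8.46 ≈ 139.75, so AQI = 140.
SO₂: 534.35 ∈ [491.70, 613.29] ↔ index [201, 300].
201 + (534.35−491.70)·(300−201)/(613.29−491.70) = 201 + 42.65·99/121.59 ≈ 235.73, so AQI = 236.
Sub-indices: O₃→48, CO→140, SO₂→236. Overall AQI = max = 236; dominant pollutant is SO₂.
AQI 236: Very Unhealthy.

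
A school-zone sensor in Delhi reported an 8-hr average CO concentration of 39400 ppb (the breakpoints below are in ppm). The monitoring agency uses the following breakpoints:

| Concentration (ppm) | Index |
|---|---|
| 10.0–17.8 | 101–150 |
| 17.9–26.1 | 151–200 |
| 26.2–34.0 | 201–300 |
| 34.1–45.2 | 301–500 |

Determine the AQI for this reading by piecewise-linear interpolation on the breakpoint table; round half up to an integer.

396

Convert: 39400 ppb = 39.4 ppm.
CO: row 34.1–45.2 (AQI 301–500). (500−301)·(39.4−34.1)/(45.2−34.1) + 301 = 199·5.3/11.1 + 301 ≈ 396.02 → 396.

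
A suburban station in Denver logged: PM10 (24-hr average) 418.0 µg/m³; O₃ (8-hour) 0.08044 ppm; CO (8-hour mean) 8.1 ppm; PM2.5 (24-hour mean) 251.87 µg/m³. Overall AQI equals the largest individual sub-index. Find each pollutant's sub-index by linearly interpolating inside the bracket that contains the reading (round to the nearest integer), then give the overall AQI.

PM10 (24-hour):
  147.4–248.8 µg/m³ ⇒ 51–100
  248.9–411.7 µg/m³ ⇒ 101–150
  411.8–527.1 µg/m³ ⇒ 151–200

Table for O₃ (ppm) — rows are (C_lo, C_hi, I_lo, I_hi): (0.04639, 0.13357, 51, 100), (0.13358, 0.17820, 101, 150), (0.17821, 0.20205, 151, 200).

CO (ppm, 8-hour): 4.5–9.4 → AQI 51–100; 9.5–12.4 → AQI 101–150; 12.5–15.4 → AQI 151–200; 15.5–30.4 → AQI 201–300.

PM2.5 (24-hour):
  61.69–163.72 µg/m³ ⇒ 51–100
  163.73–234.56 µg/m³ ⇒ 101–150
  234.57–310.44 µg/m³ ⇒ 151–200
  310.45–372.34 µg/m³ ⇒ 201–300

PM10: 418.0 ∈ [411.8, 527.1] ↔ index [151, 200].
151 + (418.0−411.8)·(200−151)/(527.1−411.8) = 151 + 6.2·49/115.3 ≈ 153.63, so AQI = 154.
O₃: 0.08044 lies in 0.04639–0.13357, so I_lo=51, I_hi=100, C_lo=0.04639, C_hi=0.13357.
(100−51)/(0.13357−0.04639) × (0.08044−0.04639) + 51 = 49/0.08718 × 0.03405 + 51 ≈ 70.14 → 70.
CO: 8.1 ∈ [4.5, 9.4] ↔ index [51, 100].
51 + (8.1−4.5)·(100−51)/(9.4−4.5) = 51 + 3.6·49/4.9 ≈ 87.00, so AQI = 87.
PM2.5: 251.87 lies in 234.57–310.44, so I_lo=151, I_hi=200, C_lo=234.57, C_hi=310.44.
(200−151)/(310.44−234.57) × (251.87−234.57) + 151 = 49/75.87 × 17.30 + 151 ≈ 162.17 → 162.
Sub-indices: PM10→154, O₃→70, CO→87, PM2.5→162. Overall AQI = max = 162; dominant pollutant is PM2.5.

162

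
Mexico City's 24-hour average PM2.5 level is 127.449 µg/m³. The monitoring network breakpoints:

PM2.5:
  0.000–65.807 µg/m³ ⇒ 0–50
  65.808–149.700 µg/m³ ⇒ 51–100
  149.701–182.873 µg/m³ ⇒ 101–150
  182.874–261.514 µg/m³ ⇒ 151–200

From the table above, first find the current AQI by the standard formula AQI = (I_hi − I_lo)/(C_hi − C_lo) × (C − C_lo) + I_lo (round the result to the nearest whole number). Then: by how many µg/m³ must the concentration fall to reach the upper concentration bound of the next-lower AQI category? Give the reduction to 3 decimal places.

PM2.5: row 65.808–149.700 (AQI 51–100). (100−51)·(127.449−65.808)/(149.700−65.808) + 51 = 49·61.641/83.892 + 51 ≈ 87.00 → 87.
Current AQI 87 is in the Moderate range (51–100). The next-lower category tops out at AQI 50, whose upper concentration bound is 65.807 µg/m³.
Reduction needed = 127.449 − 65.807 = 61.642 µg/m³.

61.642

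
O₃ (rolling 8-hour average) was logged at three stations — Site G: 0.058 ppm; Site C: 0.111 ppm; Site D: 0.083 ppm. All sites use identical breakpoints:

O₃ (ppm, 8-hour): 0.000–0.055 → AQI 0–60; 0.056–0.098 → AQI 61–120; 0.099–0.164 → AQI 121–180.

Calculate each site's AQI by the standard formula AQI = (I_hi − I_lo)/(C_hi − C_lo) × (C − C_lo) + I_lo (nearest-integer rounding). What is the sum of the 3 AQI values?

Site G 0.058: bracket 0.056–0.098 → index 61–120; slope 59/0.042, offset 0.002.
AQI = 61 + 59/0.042·0.002 ≈ 63.81 ⇒ 64.
Site C: row 0.099–0.164 (AQI 121–180). (180−121)·(0.111−0.099)/(0.164−0.099) + 121 = 59·0.012/0.065 + 121 ≈ 131.89 → 132.
Site D: 0.083 lies in 0.056–0.098, so I_lo=61, I_hi=120, C_lo=0.056, C_hi=0.098.
(120−61)/(0.098−0.056) × (0.083−0.056) + 61 = 59/0.042 × 0.027 + 61 ≈ 98.93 → 99.
AQIs: Site G=64, Site C=132, Site D=99. Sum = 64 + 132 + 99 = 295.

295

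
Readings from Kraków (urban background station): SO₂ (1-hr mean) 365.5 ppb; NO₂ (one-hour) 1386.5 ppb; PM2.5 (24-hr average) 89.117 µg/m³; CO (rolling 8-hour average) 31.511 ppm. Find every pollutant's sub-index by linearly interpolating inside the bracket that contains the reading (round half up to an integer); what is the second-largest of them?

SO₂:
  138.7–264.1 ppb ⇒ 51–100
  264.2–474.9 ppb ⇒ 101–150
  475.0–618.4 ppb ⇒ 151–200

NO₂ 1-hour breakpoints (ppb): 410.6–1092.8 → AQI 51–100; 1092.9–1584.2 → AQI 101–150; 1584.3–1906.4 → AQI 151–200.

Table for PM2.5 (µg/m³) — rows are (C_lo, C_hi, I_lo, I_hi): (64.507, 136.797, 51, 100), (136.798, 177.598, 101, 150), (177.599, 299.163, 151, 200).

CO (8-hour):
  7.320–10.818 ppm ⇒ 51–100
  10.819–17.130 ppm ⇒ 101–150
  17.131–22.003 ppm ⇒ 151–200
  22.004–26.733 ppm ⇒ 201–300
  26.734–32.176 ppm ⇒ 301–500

SO₂ 365.5: bracket 264.2–474.9 → index 101–150; slope 49/210.7, offset 101.3.
AQI = 101 + 49/210.7·101.3 ≈ 124.56 ⇒ 125.
NO₂: 1386.5 lies in 1092.9–1584.2, so I_lo=101, I_hi=150, C_lo=1092.9, C_hi=1584.2.
(150−101)/(1584.2−1092.9) × (1386.5−1092.9) + 101 = 49/491.3 × 293.6 + 101 ≈ 130.28 → 130.
PM2.5 89.117: bracket 64.507–136.797 → index 51–100; slope 49/72.290, offset 24.610.
AQI = 51 + 49/72.290·24.610 ≈ 67.68 ⇒ 68.
CO: row 26.734–32.176 (AQI 301–500). (500−301)·(31.511−26.734)/(32.176−26.734) + 301 = 199·4.777/5.442 + 301 ≈ 475.68 → 476.
Sub-indices: SO₂→125, NO₂→130, PM2.5→68, CO→476. Ranked high→low: 476, 130, 125, 68. Second-highest sub-index = 130.

130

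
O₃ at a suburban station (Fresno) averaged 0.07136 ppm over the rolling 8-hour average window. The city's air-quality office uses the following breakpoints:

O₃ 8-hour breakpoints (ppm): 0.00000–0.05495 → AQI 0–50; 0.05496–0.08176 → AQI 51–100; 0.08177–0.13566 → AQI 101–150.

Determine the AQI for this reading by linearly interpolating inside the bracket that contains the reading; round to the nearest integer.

O₃: 0.07136 lies in 0.05496–0.08176, so I_lo=51, I_hi=100, C_lo=0.05496, C_hi=0.08176.
(100−51)/(0.08176−0.05496) × (0.07136−0.05496) + 51 = 49/0.02680 × 0.01640 + 51 ≈ 80.99 → 81.
AQI 81 falls in the Moderate category.

81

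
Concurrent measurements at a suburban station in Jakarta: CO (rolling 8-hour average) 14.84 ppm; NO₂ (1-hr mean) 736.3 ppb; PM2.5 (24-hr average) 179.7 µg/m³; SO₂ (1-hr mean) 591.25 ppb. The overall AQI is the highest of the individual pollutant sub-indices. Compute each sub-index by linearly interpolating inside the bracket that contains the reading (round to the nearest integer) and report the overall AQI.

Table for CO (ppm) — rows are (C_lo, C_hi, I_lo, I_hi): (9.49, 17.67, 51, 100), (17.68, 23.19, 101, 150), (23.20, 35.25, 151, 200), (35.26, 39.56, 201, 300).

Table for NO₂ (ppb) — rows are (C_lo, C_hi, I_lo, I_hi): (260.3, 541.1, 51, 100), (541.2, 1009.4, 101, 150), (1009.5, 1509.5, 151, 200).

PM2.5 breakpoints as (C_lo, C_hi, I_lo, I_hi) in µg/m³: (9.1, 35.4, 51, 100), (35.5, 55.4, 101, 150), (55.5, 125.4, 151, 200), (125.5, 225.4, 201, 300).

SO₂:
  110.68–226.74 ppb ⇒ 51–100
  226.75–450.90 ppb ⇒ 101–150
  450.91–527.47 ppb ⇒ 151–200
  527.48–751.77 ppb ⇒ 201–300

CO: 14.84 lies in 9.49–17.67, so I_lo=51, I_hi=100, C_lo=9.49, C_hi=17.67.
(100−51)/(17.67−9.49) × (14.84−9.49) + 51 = 49/8.18 × 5.35 + 51 ≈ 83.05 → 83.
NO₂: 736.3 lies in 541.2–1009.4, so I_lo=101, I_hi=150, C_lo=541.2, C_hi=1009.4.
(150−101)/(1009.4−541.2) × (736.3−541.2) + 101 = 49/468.2 × 195.1 + 101 ≈ 121.42 → 121.
PM2.5 179.7: bracket 125.5–225.4 → index 201–300; slope 99/99.9, offset 54.2.
AQI = 201 + 99/99.9·54.2 ≈ 254.71 ⇒ 255.
SO₂: 591.25 ∈ [527.48, 751.77] ↔ index [201, 300].
201 + (591.25−527.48)·(300−201)/(751.77−527.48) = 201 + 63.77·99/224.29 ≈ 229.15, so AQI = 229.
Sub-indices: CO→83, NO₂→121, PM2.5→255, SO₂→229. Overall AQI = max = 255; dominant pollutant is PM2.5.

255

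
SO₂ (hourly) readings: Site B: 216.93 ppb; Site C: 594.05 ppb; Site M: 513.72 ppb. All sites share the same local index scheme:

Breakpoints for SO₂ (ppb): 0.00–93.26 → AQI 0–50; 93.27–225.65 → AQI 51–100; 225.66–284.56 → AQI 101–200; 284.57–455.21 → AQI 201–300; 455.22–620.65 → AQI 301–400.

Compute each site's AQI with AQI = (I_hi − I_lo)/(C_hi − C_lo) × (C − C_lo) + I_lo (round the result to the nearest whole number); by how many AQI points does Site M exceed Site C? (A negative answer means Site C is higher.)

Site B: 216.93 lies in 93.27–225.65, so I_lo=51, I_hi=100, C_lo=93.27, C_hi=225.65.
(100−51)/(225.65−93.27) × (216.93−93.27) + 51 = 49/132.38 × 123.66 + 51 ≈ 96.77 → 97.
Site C: 594.05 lies in 455.22–620.65, so I_lo=301, I_hi=400, C_lo=455.22, C_hi=620.65.
(400−301)/(620.65−455.22) × (594.05−455.22) + 301 = 99/165.43 × 138.83 + 301 ≈ 384.08 → 384.
Site M 513.72: bracket 455.22–620.65 → index 301–400; slope 99/165.43, offset 58.50.
AQI = 301 + 99/165.43·58.50 ≈ 336.01 ⇒ 336.
AQIs: Site B=97, Site C=384, Site M=336. Site M (336) − Site C (384) = -48.

-48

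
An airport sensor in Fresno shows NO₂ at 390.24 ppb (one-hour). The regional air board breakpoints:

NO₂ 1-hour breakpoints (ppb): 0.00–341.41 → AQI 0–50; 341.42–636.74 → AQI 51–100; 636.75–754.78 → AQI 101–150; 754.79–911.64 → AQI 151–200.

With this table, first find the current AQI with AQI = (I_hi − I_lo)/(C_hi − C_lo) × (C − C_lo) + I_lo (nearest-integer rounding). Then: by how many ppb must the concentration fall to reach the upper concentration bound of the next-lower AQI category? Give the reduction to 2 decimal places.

48.83

NO₂ 390.24: bracket 341.42–636.74 → index 51–100; slope 49/295.32, offset 48.82.
AQI = 51 + 49/295.32·48.82 ≈ 59.10 ⇒ 59.
Current AQI 59 is in the Moderate range (51–100). The next-lower category tops out at AQI 50, whose upper concentration bound is 341.41 ppb.
Reduction needed = 390.24 − 341.41 = 48.83 ppb.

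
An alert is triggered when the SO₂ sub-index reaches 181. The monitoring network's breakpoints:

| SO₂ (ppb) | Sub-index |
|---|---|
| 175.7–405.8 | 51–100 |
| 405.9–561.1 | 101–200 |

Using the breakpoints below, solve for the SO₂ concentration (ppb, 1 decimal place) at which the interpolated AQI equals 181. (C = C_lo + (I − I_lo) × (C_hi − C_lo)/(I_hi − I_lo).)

531.3

AQI 181 lies in the 101–200 band, which corresponds to 405.9–561.1 ppb.
C = 405.9 + (181−101)×(561.1−405.9)/(200−101) = 405.9 + 80×155.2/99 ≈ 531.314 ppb → 531.3 ppb to 1 dp.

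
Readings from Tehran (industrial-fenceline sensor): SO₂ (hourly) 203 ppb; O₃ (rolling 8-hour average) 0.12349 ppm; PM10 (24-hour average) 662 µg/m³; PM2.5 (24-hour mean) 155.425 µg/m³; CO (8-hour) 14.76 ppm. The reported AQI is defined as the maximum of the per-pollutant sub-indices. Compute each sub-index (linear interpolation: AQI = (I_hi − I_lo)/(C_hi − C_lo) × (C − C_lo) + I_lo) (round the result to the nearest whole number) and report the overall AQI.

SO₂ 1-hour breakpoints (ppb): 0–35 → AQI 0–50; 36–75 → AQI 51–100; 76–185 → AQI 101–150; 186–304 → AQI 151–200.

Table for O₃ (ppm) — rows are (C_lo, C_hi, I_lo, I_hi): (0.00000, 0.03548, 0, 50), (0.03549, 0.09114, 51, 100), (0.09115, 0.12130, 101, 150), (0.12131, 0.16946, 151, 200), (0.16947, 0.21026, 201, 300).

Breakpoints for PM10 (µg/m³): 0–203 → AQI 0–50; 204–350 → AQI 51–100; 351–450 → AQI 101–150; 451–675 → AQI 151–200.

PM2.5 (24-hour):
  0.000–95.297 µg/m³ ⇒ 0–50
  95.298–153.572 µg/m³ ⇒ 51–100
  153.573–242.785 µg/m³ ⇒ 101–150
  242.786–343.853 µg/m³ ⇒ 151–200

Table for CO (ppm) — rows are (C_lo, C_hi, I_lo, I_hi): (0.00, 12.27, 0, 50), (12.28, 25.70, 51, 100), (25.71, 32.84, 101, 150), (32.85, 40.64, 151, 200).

197

SO₂: 203 ∈ [186, 304] ↔ index [151, 200].
151 + (203−186)·(200−151)/(304−186) = 151 + 17·49/118 ≈ 158.06, so AQI = 158.
O₃: 0.12349 ∈ [0.12131, 0.16946] ↔ index [151, 200].
151 + (0.12349−0.12131)·(200−151)/(0.16946−0.12131) = 151 + 0.00218·49/0.04815 ≈ 153.22, so AQI = 153.
PM10: 662 ∈ [451, 675] ↔ index [151, 200].
151 + (662−451)·(200−151)/(675−451) = 151 + 211·49/224 ≈ 197.16, so AQI = 197.
PM2.5: 155.425 lies in 153.573–242.785, so I_lo=101, I_hi=150, C_lo=153.573, C_hi=242.785.
(150−101)/(242.785−153.573) × (155.425−153.573) + 101 = 49/89.212 × 1.852 + 101 ≈ 102.02 → 102.
CO: 14.76 lies in 12.28–25.70, so I_lo=51, I_hi=100, C_lo=12.28, C_hi=25.70.
(100−51)/(25.70−12.28) × (14.76−12.28) + 51 = 49/13.42 × 2.48 + 51 ≈ 60.06 → 60.
Sub-indices: SO₂→158, O₃→153, PM10→197, PM2.5→102, CO→60. Overall AQI = max = 197; dominant pollutant is PM10.
AQI 197: Unhealthy.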